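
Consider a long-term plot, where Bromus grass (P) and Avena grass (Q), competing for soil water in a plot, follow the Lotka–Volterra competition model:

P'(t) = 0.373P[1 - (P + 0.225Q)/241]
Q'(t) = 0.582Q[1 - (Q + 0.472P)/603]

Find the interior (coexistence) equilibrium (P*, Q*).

Setting both brackets to zero gives the nullclines P + 0.225Q = 241 and 0.472P + Q = 603.
Substituting Q = 603 - 0.472P into the first: P(1 - 0.225·0.472) = 241 - 0.225·603.
So P* = 105/0.894 = 118, and then Q* = 603 - 0.472·118 = 547.

P* ≈ 118, Q* ≈ 547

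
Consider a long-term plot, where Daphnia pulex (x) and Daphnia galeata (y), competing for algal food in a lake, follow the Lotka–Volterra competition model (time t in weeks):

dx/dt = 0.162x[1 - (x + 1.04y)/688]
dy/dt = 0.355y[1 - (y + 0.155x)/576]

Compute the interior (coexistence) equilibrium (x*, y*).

Setting both brackets to zero gives the nullclines x + 1.04y = 688 and 0.155x + y = 576.
Substituting y = 576 - 0.155x into the first: x(1 - 1.04·0.155) = 688 - 1.04·576.
So x* = 89/0.839 = 106, and then y* = 576 - 0.155·106 = 560.

x* ≈ 106, y* ≈ 560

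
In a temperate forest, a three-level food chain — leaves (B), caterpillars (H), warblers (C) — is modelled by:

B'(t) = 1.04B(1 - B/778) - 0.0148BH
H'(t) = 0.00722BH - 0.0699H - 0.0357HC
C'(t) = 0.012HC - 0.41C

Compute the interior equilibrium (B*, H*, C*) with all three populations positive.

From dC/dt = 0: 0.012H* = 0.41, so H* = 34.2.
From dB/dt = 0: 1.04(1 - B*/778) = 0.0148·34.2, giving B* = 778·(1 - 0.486) = 400.
From dH/dt = 0: 0.00722·400 - 0.0699 = 0.0357C*, so C* = 2.82/0.0357 = 78.9.

B* ≈ 400, H* ≈ 34.2, C* ≈ 78.9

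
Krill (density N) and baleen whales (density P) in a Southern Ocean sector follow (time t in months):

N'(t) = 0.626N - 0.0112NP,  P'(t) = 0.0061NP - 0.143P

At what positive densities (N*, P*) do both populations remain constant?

Set dP/dt = 0 with P > 0: 0.0061N - 0.143 = 0, so N* = 0.143/0.0061 = 23.4.
Set dN/dt = 0 with N > 0: 0.626 - 0.0112P = 0, so P* = 0.626/0.0112 = 55.9.

N* ≈ 23.4, P* ≈ 55.9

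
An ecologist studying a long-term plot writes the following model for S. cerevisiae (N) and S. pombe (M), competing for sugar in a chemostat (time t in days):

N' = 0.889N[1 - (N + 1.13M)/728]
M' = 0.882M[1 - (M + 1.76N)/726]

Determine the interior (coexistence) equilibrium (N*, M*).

N* ≈ 93.4, M* ≈ 562

Setting both brackets to zero gives the nullclines N + 1.13M = 728 and 1.76N + M = 726.
Substituting M = 726 - 1.76N into the first: N(1 - 1.13·1.76) = 728 - 1.13·726.
So N* = -92.4/-0.989 = 93.4, and then M* = 726 - 1.76·93.4 = 562.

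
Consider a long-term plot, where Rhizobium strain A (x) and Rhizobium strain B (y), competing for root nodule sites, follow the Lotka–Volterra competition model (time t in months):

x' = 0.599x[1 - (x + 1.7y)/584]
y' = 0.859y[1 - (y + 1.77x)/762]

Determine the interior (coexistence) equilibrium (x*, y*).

x* ≈ 354, y* ≈ 135

Setting both brackets to zero gives the nullclines x + 1.7y = 584 and 1.77x + y = 762.
Substituting y = 762 - 1.77x into the first: x(1 - 1.7·1.77) = 584 - 1.7·762.
So x* = -711/-2.01 = 354, and then y* = 762 - 1.77·354 = 135.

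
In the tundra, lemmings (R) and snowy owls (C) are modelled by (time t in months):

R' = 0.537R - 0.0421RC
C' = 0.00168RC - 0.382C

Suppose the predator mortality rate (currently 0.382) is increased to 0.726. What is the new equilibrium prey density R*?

At the interior fixed point, setting dC/dt = 0 with C > 0 fixes R* = (predator death rate)/(RC coefficient) — independent of the other coefficients.
With the change, R* = 0.726/0.00168 = 432; it rises from 227.

R* ≈ 432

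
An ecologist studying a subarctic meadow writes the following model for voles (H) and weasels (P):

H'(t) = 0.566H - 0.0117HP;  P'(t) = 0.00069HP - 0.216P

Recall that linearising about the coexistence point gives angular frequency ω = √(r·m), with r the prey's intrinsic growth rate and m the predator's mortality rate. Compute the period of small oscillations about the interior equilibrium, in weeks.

T ≈ 18 weeks

Here r = 0.566 and m = 0.216, so r·m = 0.122.
ω = √0.122 = 0.35 per week, hence T = 2π/ω ≈ 18 weeks.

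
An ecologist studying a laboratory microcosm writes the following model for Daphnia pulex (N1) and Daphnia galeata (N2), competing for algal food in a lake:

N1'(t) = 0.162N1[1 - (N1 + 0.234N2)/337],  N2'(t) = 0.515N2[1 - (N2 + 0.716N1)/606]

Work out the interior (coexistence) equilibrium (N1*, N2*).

N1* ≈ 234, N2* ≈ 438

Setting both brackets to zero gives the nullclines N1 + 0.234N2 = 337 and 0.716N1 + N2 = 606.
Substituting N2 = 606 - 0.716N1 into the first: N1(1 - 0.234·0.716) = 337 - 0.234·606.
So N1* = 195/0.832 = 234, and then N2* = 606 - 0.716·234 = 438.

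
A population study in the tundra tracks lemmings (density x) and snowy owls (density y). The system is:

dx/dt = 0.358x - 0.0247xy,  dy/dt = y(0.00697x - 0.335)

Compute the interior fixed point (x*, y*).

x* ≈ 48.1, y* ≈ 14.5

Set dy/dt = 0 with y > 0: 0.00697x - 0.335 = 0, so x* = 0.335/0.00697 = 48.1.
Set dx/dt = 0 with x > 0: 0.358 - 0.0247y = 0, so y* = 0.358/0.0247 = 14.5.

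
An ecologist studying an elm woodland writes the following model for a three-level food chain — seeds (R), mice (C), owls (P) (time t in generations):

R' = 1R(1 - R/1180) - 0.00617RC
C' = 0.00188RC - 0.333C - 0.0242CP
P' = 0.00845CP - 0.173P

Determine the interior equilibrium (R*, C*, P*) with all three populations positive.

R* ≈ 1030, C* ≈ 20.5, P* ≈ 66.3

From dP/dt = 0: 0.00845C* = 0.173, so C* = 20.5.
From dR/dt = 0: 1(1 - R*/1180) = 0.00617·20.5, giving R* = 1180·(1 - 0.126) = 1030.
From dC/dt = 0: 0.00188·1030 - 0.333 = 0.0242P*, so P* = 1.61/0.0242 = 66.3.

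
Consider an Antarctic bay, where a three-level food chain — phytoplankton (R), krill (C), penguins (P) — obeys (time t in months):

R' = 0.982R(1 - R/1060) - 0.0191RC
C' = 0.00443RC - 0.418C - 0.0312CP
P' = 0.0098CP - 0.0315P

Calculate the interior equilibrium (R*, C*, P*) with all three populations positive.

From dP/dt = 0: 0.0098C* = 0.0315, so C* = 3.21.
From dR/dt = 0: 0.982(1 - R*/1060) = 0.0191·3.21, giving R* = 1060·(1 - 0.0625) = 994.
From dC/dt = 0: 0.00443·994 - 0.418 = 0.0312P*, so P* = 3.98/0.0312 = 128.

R* ≈ 994, C* ≈ 3.21, P* ≈ 128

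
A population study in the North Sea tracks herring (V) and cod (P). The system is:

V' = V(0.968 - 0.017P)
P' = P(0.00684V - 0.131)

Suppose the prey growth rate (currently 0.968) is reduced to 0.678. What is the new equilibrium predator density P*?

P* ≈ 39.9

At the interior fixed point, setting dV/dt = 0 with V > 0 fixes P* = (prey growth rate)/(VP coefficient) — independent of the other coefficients.
With the change, P* = 0.678/0.017 = 39.9; it falls from 56.9.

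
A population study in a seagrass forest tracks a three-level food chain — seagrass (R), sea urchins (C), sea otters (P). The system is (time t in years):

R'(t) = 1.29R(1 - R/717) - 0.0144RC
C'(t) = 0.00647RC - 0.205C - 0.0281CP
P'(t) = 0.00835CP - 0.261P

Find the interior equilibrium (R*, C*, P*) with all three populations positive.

R* ≈ 467, C* ≈ 31.3, P* ≈ 100

From dP/dt = 0: 0.00835C* = 0.261, so C* = 31.3.
From dR/dt = 0: 1.29(1 - R*/717) = 0.0144·31.3, giving R* = 717·(1 - 0.349) = 467.
From dC/dt = 0: 0.00647·467 - 0.205 = 0.0281P*, so P* = 2.82/0.0281 = 100.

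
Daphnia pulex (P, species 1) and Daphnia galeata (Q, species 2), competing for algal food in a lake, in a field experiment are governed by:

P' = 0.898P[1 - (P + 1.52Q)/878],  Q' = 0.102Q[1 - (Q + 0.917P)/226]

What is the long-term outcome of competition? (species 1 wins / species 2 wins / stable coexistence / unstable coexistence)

Compare the nullcline intercepts: K1/α12 = 878/1.52 = 578 > K2 = 226; K2/α21 = 226/0.917 = 246 < K1 = 878.
Since the inequalities point opposite ways, species 1 can invade but species 2 cannot.

species 1 excludes species 2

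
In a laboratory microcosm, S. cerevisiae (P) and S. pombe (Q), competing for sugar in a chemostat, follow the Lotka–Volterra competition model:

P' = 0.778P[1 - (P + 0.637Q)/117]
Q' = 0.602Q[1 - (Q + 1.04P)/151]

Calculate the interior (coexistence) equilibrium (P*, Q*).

P* ≈ 61.7, Q* ≈ 86.9

Setting both brackets to zero gives the nullclines P + 0.637Q = 117 and 1.04P + Q = 151.
Substituting Q = 151 - 1.04P into the first: P(1 - 0.637·1.04) = 117 - 0.637·151.
So P* = 20.8/0.338 = 61.7, and then Q* = 151 - 1.04·61.7 = 86.9.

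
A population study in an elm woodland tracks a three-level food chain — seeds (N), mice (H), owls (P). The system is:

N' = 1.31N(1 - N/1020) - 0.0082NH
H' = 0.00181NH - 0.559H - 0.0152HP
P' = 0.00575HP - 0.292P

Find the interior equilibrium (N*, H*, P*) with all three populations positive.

From dP/dt = 0: 0.00575H* = 0.292, so H* = 50.8.
From dN/dt = 0: 1.31(1 - N*/1020) = 0.0082·50.8, giving N* = 1020·(1 - 0.318) = 696.
From dH/dt = 0: 0.00181·696 - 0.559 = 0.0152P*, so P* = 0.7/0.0152 = 46.1.

N* ≈ 696, H* ≈ 50.8, P* ≈ 46.1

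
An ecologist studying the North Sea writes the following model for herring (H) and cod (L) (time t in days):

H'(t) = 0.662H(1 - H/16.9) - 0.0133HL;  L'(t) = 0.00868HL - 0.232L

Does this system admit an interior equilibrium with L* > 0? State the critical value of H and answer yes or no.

Threshold H = 26.7; K < 26.7, so no, the predator goes extinct.

The predator equation gives dL/dt > 0 only when H > 0.232/0.00868 = 26.7.
Without the predator, H → K = 16.9. Since 16.9 < 26.7, the predator cannot invade.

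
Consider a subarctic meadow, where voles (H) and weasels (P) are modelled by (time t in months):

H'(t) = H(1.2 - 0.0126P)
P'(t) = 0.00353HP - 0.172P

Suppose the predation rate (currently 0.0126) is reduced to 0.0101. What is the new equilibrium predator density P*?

P* ≈ 119

At the interior fixed point, setting dH/dt = 0 with H > 0 fixes P* = (prey growth rate)/(HP coefficient) — independent of the other coefficients.
With the change, P* = 1.2/0.0101 = 119; it rises from 95.2.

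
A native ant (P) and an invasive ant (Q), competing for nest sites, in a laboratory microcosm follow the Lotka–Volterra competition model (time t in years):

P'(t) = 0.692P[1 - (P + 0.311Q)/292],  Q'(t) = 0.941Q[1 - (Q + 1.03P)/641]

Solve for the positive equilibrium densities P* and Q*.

P* ≈ 136, Q* ≈ 501

Setting both brackets to zero gives the nullclines P + 0.311Q = 292 and 1.03P + Q = 641.
Substituting Q = 641 - 1.03P into the first: P(1 - 0.311·1.03) = 292 - 0.311·641.
So P* = 92.6/0.68 = 136, and then Q* = 641 - 1.03·136 = 501.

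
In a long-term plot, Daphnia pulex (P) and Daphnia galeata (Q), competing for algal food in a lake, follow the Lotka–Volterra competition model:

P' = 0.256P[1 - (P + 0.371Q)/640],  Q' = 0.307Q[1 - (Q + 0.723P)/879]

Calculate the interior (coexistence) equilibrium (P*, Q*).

Setting both brackets to zero gives the nullclines P + 0.371Q = 640 and 0.723P + Q = 879.
Substituting Q = 879 - 0.723P into the first: P(1 - 0.371·0.723) = 640 - 0.371·879.
So P* = 314/0.732 = 429, and then Q* = 879 - 0.723·429 = 569.

P* ≈ 429, Q* ≈ 569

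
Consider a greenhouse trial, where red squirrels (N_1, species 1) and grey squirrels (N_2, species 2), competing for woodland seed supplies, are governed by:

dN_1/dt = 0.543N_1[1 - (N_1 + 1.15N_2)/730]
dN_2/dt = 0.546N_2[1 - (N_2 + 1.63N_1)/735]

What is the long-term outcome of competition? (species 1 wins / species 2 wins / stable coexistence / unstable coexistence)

unstable coexistence (outcome depends on initial conditions)

Compare the nullcline intercepts: K1/α12 = 730/1.15 = 635 < K2 = 735; K2/α21 = 735/1.63 = 451 < K1 = 730.
Since both are reversed, neither can invade when rare; the interior point is a saddle.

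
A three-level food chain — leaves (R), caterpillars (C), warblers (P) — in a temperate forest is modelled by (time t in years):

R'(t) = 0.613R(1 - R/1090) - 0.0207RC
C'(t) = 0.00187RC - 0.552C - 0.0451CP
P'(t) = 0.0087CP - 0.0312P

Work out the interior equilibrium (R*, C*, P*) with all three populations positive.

From dP/dt = 0: 0.0087C* = 0.0312, so C* = 3.59.
From dR/dt = 0: 0.613(1 - R*/1090) = 0.0207·3.59, giving R* = 1090·(1 - 0.121) = 958.
From dC/dt = 0: 0.00187·958 - 0.552 = 0.0451P*, so P* = 1.24/0.0451 = 27.5.

R* ≈ 958, C* ≈ 3.59, P* ≈ 27.5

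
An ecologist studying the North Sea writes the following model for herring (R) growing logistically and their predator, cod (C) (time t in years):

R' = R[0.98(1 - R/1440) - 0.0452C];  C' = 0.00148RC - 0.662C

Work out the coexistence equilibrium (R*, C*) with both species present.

R* ≈ 447, C* ≈ 14.9

From dC/dt = 0 with C > 0: 0.00148R* = 0.662, so R* = 447.
Substitute into dR/dt = 0: 0.98(1 - 447/1440) = 0.0452C*.
The bracket is 0.689, giving C* = 0.676/0.0452 = 14.9.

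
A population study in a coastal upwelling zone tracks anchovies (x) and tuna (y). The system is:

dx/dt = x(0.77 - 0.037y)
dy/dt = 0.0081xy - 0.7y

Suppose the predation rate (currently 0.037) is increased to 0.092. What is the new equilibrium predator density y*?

At the interior fixed point, setting dx/dt = 0 with x > 0 fixes y* = (prey growth rate)/(xy coefficient) — independent of the other coefficients.
With the change, y* = 0.77/0.092 = 8.37; it falls from 20.8.

y* ≈ 8.37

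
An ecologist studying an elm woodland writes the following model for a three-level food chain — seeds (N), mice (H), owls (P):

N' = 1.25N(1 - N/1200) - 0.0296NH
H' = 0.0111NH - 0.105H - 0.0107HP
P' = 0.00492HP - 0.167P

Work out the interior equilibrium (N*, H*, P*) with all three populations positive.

N* ≈ 235, H* ≈ 33.9, P* ≈ 234

From dP/dt = 0: 0.00492H* = 0.167, so H* = 33.9.
From dN/dt = 0: 1.25(1 - N*/1200) = 0.0296·33.9, giving N* = 1200·(1 - 0.804) = 235.
From dH/dt = 0: 0.0111·235 - 0.105 = 0.0107P*, so P* = 2.51/0.0107 = 234.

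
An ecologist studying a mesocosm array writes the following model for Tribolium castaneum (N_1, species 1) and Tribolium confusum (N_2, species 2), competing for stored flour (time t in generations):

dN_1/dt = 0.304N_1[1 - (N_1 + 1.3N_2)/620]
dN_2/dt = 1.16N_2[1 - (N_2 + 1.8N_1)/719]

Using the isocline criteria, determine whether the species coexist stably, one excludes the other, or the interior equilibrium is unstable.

unstable coexistence (outcome depends on initial conditions)

Compare the nullcline intercepts: K1/α12 = 620/1.3 = 477 < K2 = 719; K2/α21 = 719/1.8 = 399 < K1 = 620.
Since both are reversed, neither can invade when rare; the interior point is a saddle.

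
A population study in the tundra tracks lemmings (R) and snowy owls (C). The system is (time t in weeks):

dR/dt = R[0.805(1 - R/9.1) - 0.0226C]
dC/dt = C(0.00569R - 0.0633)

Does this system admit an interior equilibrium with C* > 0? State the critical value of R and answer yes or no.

Threshold R = 11.1; K < 11.1, so no, the predator goes extinct.

The predator equation gives dC/dt > 0 only when R > 0.0633/0.00569 = 11.1.
Without the predator, R → K = 9.1. Since 9.1 < 11.1, the predator cannot invade.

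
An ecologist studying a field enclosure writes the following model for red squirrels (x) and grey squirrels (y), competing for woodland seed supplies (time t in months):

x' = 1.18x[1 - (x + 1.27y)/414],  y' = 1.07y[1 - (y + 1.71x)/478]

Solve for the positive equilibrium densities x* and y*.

x* ≈ 165, y* ≈ 196

Setting both brackets to zero gives the nullclines x + 1.27y = 414 and 1.71x + y = 478.
Substituting y = 478 - 1.71x into the first: x(1 - 1.27·1.71) = 414 - 1.27·478.
So x* = -193/-1.17 = 165, and then y* = 478 - 1.71·165 = 196.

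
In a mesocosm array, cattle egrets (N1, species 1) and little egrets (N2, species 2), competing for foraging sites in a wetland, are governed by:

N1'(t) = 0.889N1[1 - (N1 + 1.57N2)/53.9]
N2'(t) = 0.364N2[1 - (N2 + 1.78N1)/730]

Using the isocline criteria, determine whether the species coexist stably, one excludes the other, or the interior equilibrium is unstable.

Compare the nullcline intercepts: K1/α12 = 53.9/1.57 = 34.3 < K2 = 730; K2/α21 = 730/1.78 = 410 > K1 = 53.9.
Since the inequalities point opposite ways, species 2 can invade but species 1 cannot.

species 2 excludes species 1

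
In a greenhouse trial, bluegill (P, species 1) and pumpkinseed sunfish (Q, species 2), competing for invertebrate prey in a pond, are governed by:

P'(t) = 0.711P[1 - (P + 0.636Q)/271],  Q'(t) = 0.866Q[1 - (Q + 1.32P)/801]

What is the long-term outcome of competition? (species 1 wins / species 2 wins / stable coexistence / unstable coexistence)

Compare the nullcline intercepts: K1/α12 = 271/0.636 = 426 < K2 = 801; K2/α21 = 801/1.32 = 607 > K1 = 271.
Since the inequalities point opposite ways, species 2 can invade but species 1 cannot.

species 2 excludes species 1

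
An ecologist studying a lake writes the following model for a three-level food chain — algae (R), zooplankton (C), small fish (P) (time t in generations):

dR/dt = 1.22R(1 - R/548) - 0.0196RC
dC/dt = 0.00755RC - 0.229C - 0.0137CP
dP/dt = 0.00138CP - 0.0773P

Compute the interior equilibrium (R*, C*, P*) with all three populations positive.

R* ≈ 54.9, C* ≈ 56, P* ≈ 13.5

From dP/dt = 0: 0.00138C* = 0.0773, so C* = 56.
From dR/dt = 0: 1.22(1 - R*/548) = 0.0196·56, giving R* = 548·(1 - 0.9) = 54.9.
From dC/dt = 0: 0.00755·54.9 - 0.229 = 0.0137P*, so P* = 0.185/0.0137 = 13.5.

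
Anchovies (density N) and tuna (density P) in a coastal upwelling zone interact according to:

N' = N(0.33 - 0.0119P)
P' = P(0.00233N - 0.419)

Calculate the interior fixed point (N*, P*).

N* ≈ 180, P* ≈ 27.7

Set dP/dt = 0 with P > 0: 0.00233N - 0.419 = 0, so N* = 0.419/0.00233 = 180.
Set dN/dt = 0 with N > 0: 0.33 - 0.0119P = 0, so P* = 0.33/0.0119 = 27.7.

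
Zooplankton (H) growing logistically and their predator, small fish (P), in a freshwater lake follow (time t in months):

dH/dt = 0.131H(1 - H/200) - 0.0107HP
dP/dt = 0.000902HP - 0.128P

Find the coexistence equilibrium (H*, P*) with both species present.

From dP/dt = 0 with P > 0: 0.000902H* = 0.128, so H* = 142.
Substitute into dH/dt = 0: 0.131(1 - 142/200) = 0.0107P*.
The bracket is 0.29, giving P* = 0.0381/0.0107 = 3.56.

H* ≈ 142, P* ≈ 3.56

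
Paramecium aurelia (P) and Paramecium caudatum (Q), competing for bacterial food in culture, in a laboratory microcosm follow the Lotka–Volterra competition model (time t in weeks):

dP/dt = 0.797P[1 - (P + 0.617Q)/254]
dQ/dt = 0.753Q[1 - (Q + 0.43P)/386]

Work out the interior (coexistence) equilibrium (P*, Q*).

Setting both brackets to zero gives the nullclines P + 0.617Q = 254 and 0.43P + Q = 386.
Substituting Q = 386 - 0.43P into the first: P(1 - 0.617·0.43) = 254 - 0.617·386.
So P* = 15.8/0.735 = 21.6, and then Q* = 386 - 0.43·21.6 = 377.

P* ≈ 21.6, Q* ≈ 377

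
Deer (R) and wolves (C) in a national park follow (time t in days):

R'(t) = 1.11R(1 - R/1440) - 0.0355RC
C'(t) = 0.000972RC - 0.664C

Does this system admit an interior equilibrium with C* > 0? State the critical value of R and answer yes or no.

Threshold R = 683; K > 683, so yes, the predator persists.

The predator equation gives dC/dt > 0 only when R > 0.664/0.000972 = 683.
Without the predator, R → K = 1440. Since 1440 > 683, the predator can invade and persist.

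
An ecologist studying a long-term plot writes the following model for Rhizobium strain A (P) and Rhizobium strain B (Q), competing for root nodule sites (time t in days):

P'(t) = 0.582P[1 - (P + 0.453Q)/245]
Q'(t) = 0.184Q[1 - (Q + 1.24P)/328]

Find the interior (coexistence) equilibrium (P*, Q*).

P* ≈ 220, Q* ≈ 55.2

Setting both brackets to zero gives the nullclines P + 0.453Q = 245 and 1.24P + Q = 328.
Substituting Q = 328 - 1.24P into the first: P(1 - 0.453·1.24) = 245 - 0.453·328.
So P* = 96.4/0.438 = 220, and then Q* = 328 - 1.24·220 = 55.2.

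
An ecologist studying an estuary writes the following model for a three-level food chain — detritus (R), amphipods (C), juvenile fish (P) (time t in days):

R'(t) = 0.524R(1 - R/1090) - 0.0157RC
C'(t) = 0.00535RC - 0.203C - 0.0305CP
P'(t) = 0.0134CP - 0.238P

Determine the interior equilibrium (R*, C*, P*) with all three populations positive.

R* ≈ 510, C* ≈ 17.8, P* ≈ 82.8

From dP/dt = 0: 0.0134C* = 0.238, so C* = 17.8.
From dR/dt = 0: 0.524(1 - R*/1090) = 0.0157·17.8, giving R* = 1090·(1 - 0.532) = 510.
From dC/dt = 0: 0.00535·510 - 0.203 = 0.0305P*, so P* = 2.53/0.0305 = 82.8.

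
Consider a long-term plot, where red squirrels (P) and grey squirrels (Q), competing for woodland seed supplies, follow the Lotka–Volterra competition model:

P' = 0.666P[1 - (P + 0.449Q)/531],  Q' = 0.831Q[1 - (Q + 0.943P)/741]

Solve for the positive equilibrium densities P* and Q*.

Setting both brackets to zero gives the nullclines P + 0.449Q = 531 and 0.943P + Q = 741.
Substituting Q = 741 - 0.943P into the first: P(1 - 0.449·0.943) = 531 - 0.449·741.
So P* = 198/0.577 = 344, and then Q* = 741 - 0.943·344 = 417.

P* ≈ 344, Q* ≈ 417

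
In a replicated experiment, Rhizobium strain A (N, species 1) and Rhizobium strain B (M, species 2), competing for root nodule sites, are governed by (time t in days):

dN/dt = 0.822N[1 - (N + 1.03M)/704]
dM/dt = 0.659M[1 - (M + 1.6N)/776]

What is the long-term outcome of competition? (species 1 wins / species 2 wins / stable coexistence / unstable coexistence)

unstable coexistence (outcome depends on initial conditions)

Compare the nullcline intercepts: K1/α12 = 704/1.03 = 683 < K2 = 776; K2/α21 = 776/1.6 = 485 < K1 = 704.
Since both are reversed, neither can invade when rare; the interior point is a saddle.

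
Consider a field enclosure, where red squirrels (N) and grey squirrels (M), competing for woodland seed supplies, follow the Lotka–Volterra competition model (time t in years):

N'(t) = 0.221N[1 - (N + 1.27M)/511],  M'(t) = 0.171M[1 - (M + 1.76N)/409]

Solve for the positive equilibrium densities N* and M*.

Setting both brackets to zero gives the nullclines N + 1.27M = 511 and 1.76N + M = 409.
Substituting M = 409 - 1.76N into the first: N(1 - 1.27·1.76) = 511 - 1.27·409.
So N* = -8.43/-1.24 = 6.82, and then M* = 409 - 1.76·6.82 = 397.

N* ≈ 6.82, M* ≈ 397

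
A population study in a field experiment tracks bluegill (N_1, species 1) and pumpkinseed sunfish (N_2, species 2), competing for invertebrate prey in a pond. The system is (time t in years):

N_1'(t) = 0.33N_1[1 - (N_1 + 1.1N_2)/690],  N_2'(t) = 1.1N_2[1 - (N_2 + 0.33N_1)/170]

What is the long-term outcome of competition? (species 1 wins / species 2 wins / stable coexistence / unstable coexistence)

Compare the nullcline intercepts: K1/α12 = 690/1.1 = 627 > K2 = 170; K2/α21 = 170/0.33 = 515 < K1 = 690.
Since the inequalities point opposite ways, species 1 can invade but species 2 cannot.

species 1 excludes species 2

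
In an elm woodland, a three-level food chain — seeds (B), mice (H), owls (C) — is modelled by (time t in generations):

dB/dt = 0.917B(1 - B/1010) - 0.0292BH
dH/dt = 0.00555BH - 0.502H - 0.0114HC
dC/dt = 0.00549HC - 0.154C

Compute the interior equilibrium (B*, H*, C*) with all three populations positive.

B* ≈ 108, H* ≈ 28.1, C* ≈ 8.47

From dC/dt = 0: 0.00549H* = 0.154, so H* = 28.1.
From dB/dt = 0: 0.917(1 - B*/1010) = 0.0292·28.1, giving B* = 1010·(1 - 0.893) = 108.
From dH/dt = 0: 0.00555·108 - 0.502 = 0.0114C*, so C* = 0.0965/0.0114 = 8.47.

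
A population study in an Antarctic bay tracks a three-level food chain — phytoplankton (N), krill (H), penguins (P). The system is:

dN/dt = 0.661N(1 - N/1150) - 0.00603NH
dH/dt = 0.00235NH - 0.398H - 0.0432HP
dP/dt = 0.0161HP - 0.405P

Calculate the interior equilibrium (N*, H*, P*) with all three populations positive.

From dP/dt = 0: 0.0161H* = 0.405, so H* = 25.2.
From dN/dt = 0: 0.661(1 - N*/1150) = 0.00603·25.2, giving N* = 1150·(1 - 0.229) = 886.
From dH/dt = 0: 0.00235·886 - 0.398 = 0.0432P*, so P* = 1.68/0.0432 = 39.

N* ≈ 886, H* ≈ 25.2, P* ≈ 39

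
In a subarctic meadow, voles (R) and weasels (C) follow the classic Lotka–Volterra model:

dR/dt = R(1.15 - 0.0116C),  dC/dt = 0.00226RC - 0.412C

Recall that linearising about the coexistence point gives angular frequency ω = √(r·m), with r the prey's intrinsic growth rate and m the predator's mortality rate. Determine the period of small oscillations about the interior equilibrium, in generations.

Here r = 1.15 and m = 0.412, so r·m = 0.474.
ω = √0.474 = 0.688 per generation, hence T = 2π/ω ≈ 9.13 generations.

T ≈ 9.13 generations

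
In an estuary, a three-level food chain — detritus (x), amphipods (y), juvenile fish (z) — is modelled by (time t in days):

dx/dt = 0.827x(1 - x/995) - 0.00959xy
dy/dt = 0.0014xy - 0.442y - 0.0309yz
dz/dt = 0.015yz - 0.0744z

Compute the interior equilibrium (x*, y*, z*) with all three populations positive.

From dz/dt = 0: 0.015y* = 0.0744, so y* = 4.96.
From dx/dt = 0: 0.827(1 - x*/995) = 0.00959·4.96, giving x* = 995·(1 - 0.0575) = 938.
From dy/dt = 0: 0.0014·938 - 0.442 = 0.0309z*, so z* = 0.871/0.0309 = 28.2.

x* ≈ 938, y* ≈ 4.96, z* ≈ 28.2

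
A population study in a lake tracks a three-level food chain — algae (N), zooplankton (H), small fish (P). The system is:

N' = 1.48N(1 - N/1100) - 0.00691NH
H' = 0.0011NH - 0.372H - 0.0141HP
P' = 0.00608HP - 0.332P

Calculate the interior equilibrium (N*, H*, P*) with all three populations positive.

N* ≈ 820, H* ≈ 54.6, P* ≈ 37.6

From dP/dt = 0: 0.00608H* = 0.332, so H* = 54.6.
From dN/dt = 0: 1.48(1 - N*/1100) = 0.00691·54.6, giving N* = 1100·(1 - 0.255) = 820.
From dH/dt = 0: 0.0011·820 - 0.372 = 0.0141P*, so P* = 0.53/0.0141 = 37.6.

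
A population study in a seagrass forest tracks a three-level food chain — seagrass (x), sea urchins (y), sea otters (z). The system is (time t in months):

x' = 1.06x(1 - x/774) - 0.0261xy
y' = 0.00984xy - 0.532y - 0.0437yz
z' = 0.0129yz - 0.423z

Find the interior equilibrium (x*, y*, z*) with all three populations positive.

x* ≈ 149, y* ≈ 32.8, z* ≈ 21.4

From dz/dt = 0: 0.0129y* = 0.423, so y* = 32.8.
From dx/dt = 0: 1.06(1 - x*/774) = 0.0261·32.8, giving x* = 774·(1 - 0.807) = 149.
From dy/dt = 0: 0.00984·149 - 0.532 = 0.0437z*, so z* = 0.935/0.0437 = 21.4.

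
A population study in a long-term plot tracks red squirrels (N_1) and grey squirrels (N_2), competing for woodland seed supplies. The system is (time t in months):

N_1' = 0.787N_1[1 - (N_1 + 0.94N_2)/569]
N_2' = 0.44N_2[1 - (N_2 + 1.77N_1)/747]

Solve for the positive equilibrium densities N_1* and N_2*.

Setting both brackets to zero gives the nullclines N_1 + 0.94N_2 = 569 and 1.77N_1 + N_2 = 747.
Substituting N_2 = 747 - 1.77N_1 into the first: N_1(1 - 0.94·1.77) = 569 - 0.94·747.
So N_1* = -133/-0.664 = 201, and then N_2* = 747 - 1.77·201 = 392.

N_1* ≈ 201, N_2* ≈ 392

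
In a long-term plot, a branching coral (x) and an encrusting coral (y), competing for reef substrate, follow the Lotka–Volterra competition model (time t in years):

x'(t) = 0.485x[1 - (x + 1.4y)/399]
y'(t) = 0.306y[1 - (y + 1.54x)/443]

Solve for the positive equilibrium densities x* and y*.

x* ≈ 191, y* ≈ 148

Setting both brackets to zero gives the nullclines x + 1.4y = 399 and 1.54x + y = 443.
Substituting y = 443 - 1.54x into the first: x(1 - 1.4·1.54) = 399 - 1.4·443.
So x* = -221/-1.16 = 191, and then y* = 443 - 1.54·191 = 148.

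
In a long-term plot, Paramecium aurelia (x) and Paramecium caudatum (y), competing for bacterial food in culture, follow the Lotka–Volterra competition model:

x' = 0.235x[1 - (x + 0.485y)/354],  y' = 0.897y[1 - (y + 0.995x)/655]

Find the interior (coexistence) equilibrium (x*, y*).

Setting both brackets to zero gives the nullclines x + 0.485y = 354 and 0.995x + y = 655.
Substituting y = 655 - 0.995x into the first: x(1 - 0.485·0.995) = 354 - 0.485·655.
So x* = 36.3/0.517 = 70.2, and then y* = 655 - 0.995·70.2 = 585.

x* ≈ 70.2, y* ≈ 585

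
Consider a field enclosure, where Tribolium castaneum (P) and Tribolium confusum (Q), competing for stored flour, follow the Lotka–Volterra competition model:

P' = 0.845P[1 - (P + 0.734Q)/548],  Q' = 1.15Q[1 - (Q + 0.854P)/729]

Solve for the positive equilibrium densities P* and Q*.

P* ≈ 34.6, Q* ≈ 699

Setting both brackets to zero gives the nullclines P + 0.734Q = 548 and 0.854P + Q = 729.
Substituting Q = 729 - 0.854P into the first: P(1 - 0.734·0.854) = 548 - 0.734·729.
So P* = 12.9/0.373 = 34.6, and then Q* = 729 - 0.854·34.6 = 699.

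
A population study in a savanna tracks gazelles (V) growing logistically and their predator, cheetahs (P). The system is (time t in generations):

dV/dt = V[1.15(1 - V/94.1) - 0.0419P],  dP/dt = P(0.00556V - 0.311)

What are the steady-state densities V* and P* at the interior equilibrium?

From dP/dt = 0 with P > 0: 0.00556V* = 0.311, so V* = 55.9.
Substitute into dV/dt = 0: 1.15(1 - 55.9/94.1) = 0.0419P*.
The bracket is 0.406, giving P* = 0.466/0.0419 = 11.1.

V* ≈ 55.9, P* ≈ 11.1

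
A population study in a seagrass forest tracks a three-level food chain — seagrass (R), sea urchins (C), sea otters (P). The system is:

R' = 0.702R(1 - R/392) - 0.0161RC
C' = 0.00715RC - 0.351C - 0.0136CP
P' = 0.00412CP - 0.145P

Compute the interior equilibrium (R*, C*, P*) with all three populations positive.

R* ≈ 75.6, C* ≈ 35.2, P* ≈ 13.9

From dP/dt = 0: 0.00412C* = 0.145, so C* = 35.2.
From dR/dt = 0: 0.702(1 - R*/392) = 0.0161·35.2, giving R* = 392·(1 - 0.807) = 75.6.
From dC/dt = 0: 0.00715·75.6 - 0.351 = 0.0136P*, so P* = 0.189/0.0136 = 13.9.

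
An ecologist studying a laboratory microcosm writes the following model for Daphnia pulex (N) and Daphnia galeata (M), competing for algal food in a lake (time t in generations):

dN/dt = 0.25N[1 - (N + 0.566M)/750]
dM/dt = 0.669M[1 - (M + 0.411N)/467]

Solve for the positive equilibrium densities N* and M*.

Setting both brackets to zero gives the nullclines N + 0.566M = 750 and 0.411N + M = 467.
Substituting M = 467 - 0.411N into the first: N(1 - 0.566·0.411) = 750 - 0.566·467.
So N* = 486/0.767 = 633, and then M* = 467 - 0.411·633 = 207.

N* ≈ 633, M* ≈ 207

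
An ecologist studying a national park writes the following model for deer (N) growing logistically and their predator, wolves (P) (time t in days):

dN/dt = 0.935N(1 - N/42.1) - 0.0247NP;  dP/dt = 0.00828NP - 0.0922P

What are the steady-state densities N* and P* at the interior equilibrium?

From dP/dt = 0 with P > 0: 0.00828N* = 0.0922, so N* = 11.1.
Substitute into dN/dt = 0: 0.935(1 - 11.1/42.1) = 0.0247P*.
The bracket is 0.736, giving P* = 0.688/0.0247 = 27.8.

N* ≈ 11.1, P* ≈ 27.8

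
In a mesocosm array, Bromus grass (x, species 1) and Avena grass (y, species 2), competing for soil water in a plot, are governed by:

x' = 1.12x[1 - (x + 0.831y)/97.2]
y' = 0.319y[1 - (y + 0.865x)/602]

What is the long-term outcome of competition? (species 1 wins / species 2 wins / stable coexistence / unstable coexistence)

species 2 excludes species 1

Compare the nullcline intercepts: K1/α12 = 97.2/0.831 = 117 < K2 = 602; K2/α21 = 602/0.865 = 696 > K1 = 97.2.
Since the inequalities point opposite ways, species 2 can invade but species 1 cannot.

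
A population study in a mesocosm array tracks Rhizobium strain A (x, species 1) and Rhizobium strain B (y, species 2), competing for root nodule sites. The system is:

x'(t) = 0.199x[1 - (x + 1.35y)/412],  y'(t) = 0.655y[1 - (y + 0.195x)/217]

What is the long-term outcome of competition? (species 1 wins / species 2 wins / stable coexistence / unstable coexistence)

Compare the nullcline intercepts: K1/α12 = 412/1.35 = 305 > K2 = 217; K2/α21 = 217/0.195 = 1110 > K1 = 412.
Since both inequalities hold, each species can invade when rare, so the interior equilibrium is stable.

stable coexistence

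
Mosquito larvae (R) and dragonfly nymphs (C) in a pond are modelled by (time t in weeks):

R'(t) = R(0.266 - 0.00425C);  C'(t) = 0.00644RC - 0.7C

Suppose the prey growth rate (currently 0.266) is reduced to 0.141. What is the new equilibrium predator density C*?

At the interior fixed point, setting dR/dt = 0 with R > 0 fixes C* = (prey growth rate)/(RC coefficient) — independent of the other coefficients.
With the change, C* = 0.141/0.00425 = 33.2; it falls from 62.6.

C* ≈ 33.2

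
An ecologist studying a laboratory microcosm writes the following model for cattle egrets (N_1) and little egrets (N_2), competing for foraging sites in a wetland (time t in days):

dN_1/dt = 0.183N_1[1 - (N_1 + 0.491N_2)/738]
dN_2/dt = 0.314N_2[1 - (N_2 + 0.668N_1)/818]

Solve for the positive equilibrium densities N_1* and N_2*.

N_1* ≈ 501, N_2* ≈ 484

Setting both brackets to zero gives the nullclines N_1 + 0.491N_2 = 738 and 0.668N_1 + N_2 = 818.
Substituting N_2 = 818 - 0.668N_1 into the first: N_1(1 - 0.491·0.668) = 738 - 0.491·818.
So N_1* = 336/0.672 = 501, and then N_2* = 818 - 0.668·501 = 484.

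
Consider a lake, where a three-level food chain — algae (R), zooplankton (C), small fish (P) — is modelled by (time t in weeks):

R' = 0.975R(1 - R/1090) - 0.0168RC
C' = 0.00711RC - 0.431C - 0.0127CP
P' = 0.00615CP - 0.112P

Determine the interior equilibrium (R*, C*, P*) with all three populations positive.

From dP/dt = 0: 0.00615C* = 0.112, so C* = 18.2.
From dR/dt = 0: 0.975(1 - R*/1090) = 0.0168·18.2, giving R* = 1090·(1 - 0.314) = 748.
From dC/dt = 0: 0.00711·748 - 0.431 = 0.0127P*, so P* = 4.89/0.0127 = 385.

R* ≈ 748, C* ≈ 18.2, P* ≈ 385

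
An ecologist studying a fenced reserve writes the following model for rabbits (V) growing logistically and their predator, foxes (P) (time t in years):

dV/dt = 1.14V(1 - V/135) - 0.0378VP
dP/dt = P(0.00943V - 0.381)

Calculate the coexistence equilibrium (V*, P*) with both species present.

V* ≈ 40.4, P* ≈ 21.1

From dP/dt = 0 with P > 0: 0.00943V* = 0.381, so V* = 40.4.
Substitute into dV/dt = 0: 1.14(1 - 40.4/135) = 0.0378P*.
The bracket is 0.701, giving P* = 0.799/0.0378 = 21.1.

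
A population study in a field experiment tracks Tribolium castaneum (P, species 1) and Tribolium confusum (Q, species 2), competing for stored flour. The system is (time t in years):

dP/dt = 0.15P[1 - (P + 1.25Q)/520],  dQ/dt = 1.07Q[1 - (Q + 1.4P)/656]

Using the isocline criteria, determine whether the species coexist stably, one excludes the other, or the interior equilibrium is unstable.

unstable coexistence (outcome depends on initial conditions)

Compare the nullcline intercepts: K1/α12 = 520/1.25 = 416 < K2 = 656; K2/α21 = 656/1.4 = 469 < K1 = 520.
Since both are reversed, neither can invade when rare; the interior point is a saddle.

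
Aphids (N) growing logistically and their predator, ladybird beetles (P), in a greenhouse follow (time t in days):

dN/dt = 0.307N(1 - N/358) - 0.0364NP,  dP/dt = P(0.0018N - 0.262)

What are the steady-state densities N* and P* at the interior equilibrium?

N* ≈ 146, P* ≈ 5

From dP/dt = 0 with P > 0: 0.0018N* = 0.262, so N* = 146.
Substitute into dN/dt = 0: 0.307(1 - 146/358) = 0.0364P*.
The bracket is 0.593, giving P* = 0.182/0.0364 = 5.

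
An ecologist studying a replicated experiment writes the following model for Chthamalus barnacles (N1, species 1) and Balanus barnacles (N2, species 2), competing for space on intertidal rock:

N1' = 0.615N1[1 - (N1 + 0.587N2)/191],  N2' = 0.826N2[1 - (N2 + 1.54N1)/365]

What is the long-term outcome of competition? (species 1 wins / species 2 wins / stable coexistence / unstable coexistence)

Compare the nullcline intercepts: K1/α12 = 191/0.587 = 325 < K2 = 365; K2/α21 = 365/1.54 = 237 > K1 = 191.
Since the inequalities point opposite ways, species 2 can invade but species 1 cannot.

species 2 excludes species 1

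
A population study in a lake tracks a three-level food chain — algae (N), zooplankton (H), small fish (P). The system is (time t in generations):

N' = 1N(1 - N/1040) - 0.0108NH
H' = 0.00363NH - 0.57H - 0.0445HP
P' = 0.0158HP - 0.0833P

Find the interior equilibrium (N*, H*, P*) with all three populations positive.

N* ≈ 981, H* ≈ 5.27, P* ≈ 67.2

From dP/dt = 0: 0.0158H* = 0.0833, so H* = 5.27.
From dN/dt = 0: 1(1 - N*/1040) = 0.0108·5.27, giving N* = 1040·(1 - 0.0569) = 981.
From dH/dt = 0: 0.00363·981 - 0.57 = 0.0445P*, so P* = 2.99/0.0445 = 67.2.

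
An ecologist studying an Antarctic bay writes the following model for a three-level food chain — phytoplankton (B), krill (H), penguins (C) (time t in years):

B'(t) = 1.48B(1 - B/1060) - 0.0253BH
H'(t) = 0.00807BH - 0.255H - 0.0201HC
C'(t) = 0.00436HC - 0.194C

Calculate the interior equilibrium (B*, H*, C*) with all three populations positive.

From dC/dt = 0: 0.00436H* = 0.194, so H* = 44.5.
From dB/dt = 0: 1.48(1 - B*/1060) = 0.0253·44.5, giving B* = 1060·(1 - 0.761) = 254.
From dH/dt = 0: 0.00807·254 - 0.255 = 0.0201C*, so C* = 1.79/0.0201 = 89.2.

B* ≈ 254, H* ≈ 44.5, C* ≈ 89.2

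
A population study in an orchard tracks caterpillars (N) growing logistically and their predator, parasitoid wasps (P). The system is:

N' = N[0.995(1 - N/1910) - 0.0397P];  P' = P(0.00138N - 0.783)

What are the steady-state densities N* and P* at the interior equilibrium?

From dP/dt = 0 with P > 0: 0.00138N* = 0.783, so N* = 567.
Substitute into dN/dt = 0: 0.995(1 - 567/1910) = 0.0397P*.
The bracket is 0.703, giving P* = 0.699/0.0397 = 17.6.

N* ≈ 567, P* ≈ 17.6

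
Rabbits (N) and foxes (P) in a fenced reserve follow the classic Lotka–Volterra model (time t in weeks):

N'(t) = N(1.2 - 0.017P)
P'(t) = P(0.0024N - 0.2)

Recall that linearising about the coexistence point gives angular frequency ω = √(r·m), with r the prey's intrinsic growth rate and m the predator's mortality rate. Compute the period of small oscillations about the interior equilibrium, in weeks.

Here r = 1.2 and m = 0.2, so r·m = 0.24.
ω = √0.24 = 0.49 per week, hence T = 2π/ω ≈ 12.8 weeks.

T ≈ 12.8 weeks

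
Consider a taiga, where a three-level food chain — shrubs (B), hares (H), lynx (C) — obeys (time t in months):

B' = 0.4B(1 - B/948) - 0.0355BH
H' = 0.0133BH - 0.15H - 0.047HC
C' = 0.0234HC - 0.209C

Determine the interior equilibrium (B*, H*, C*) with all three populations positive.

From dC/dt = 0: 0.0234H* = 0.209, so H* = 8.93.
From dB/dt = 0: 0.4(1 - B*/948) = 0.0355·8.93, giving B* = 948·(1 - 0.793) = 197.
From dH/dt = 0: 0.0133·197 - 0.15 = 0.047C*, so C* = 2.46/0.047 = 52.4.

B* ≈ 197, H* ≈ 8.93, C* ≈ 52.4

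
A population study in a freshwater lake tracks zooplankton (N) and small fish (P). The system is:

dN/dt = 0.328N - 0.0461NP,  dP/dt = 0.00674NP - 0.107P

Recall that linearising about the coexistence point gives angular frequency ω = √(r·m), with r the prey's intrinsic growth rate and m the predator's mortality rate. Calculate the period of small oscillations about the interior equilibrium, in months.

Here r = 0.328 and m = 0.107, so r·m = 0.0351.
ω = √0.0351 = 0.187 per month, hence T = 2π/ω ≈ 33.5 months.

T ≈ 33.5 months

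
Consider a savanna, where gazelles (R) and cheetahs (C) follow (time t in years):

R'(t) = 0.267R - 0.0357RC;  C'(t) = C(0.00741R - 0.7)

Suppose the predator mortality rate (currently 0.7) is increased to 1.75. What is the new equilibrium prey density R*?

R* ≈ 236

At the interior fixed point, setting dC/dt = 0 with C > 0 fixes R* = (predator death rate)/(RC coefficient) — independent of the other coefficients.
With the change, R* = 1.75/0.00741 = 236; it rises from 94.5.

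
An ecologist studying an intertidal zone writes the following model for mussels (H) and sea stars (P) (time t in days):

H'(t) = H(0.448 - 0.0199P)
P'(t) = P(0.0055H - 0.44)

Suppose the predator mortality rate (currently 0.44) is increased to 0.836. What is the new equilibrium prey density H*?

H* ≈ 152

At the interior fixed point, setting dP/dt = 0 with P > 0 fixes H* = (predator death rate)/(HP coefficient) — independent of the other coefficients.
With the change, H* = 0.836/0.0055 = 152; it rises from 80.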